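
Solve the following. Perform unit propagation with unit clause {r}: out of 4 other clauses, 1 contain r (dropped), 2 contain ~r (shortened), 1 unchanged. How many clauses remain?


Satisfied (removed): 1
Shortened (remain): 2
Unchanged (remain): 1
Remaining = 2 + 1 = 3

3


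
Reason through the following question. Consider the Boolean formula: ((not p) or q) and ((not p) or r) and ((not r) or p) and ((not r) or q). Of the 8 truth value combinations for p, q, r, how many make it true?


Evaluate all 8 assignments for p, q, r:
p=0, q=0, r=0: 1
p=0, q=0, r=1: 0
p=0, q=1, r=0: 1
p=0, q=1, r=1: 0
p=1, q=0, r=0: 0
p=1, q=0, r=1: 0
p=1, q=1, r=0: 0
p=1, q=1, r=1: 1
Satisfying count = 3

3


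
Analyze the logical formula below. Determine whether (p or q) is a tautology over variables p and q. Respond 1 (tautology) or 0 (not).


Check all 4 assignments:
p=0, q=0: 0
p=0, q=1: 1
p=1, q=0: 1
p=1, q=1: 1
Satisfying count = 3/4.
Tautology iff count = 4: no.

0


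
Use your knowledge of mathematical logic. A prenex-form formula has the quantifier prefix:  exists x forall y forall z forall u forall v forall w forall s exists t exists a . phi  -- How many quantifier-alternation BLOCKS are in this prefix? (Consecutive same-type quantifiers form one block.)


Quantifier-type sequence: E A A A A A A E E  (A=forall, E=exists)
Group into maximal same-type runs:
  Ex1 | Ax6 | Ex2
Number of blocks = 3

3


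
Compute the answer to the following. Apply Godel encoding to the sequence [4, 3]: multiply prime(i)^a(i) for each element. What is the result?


Encode each element as an exponent of the corresponding prime:
  2^4 = 16
  3^3 = 27
Product = 16 * 27 = 432

432


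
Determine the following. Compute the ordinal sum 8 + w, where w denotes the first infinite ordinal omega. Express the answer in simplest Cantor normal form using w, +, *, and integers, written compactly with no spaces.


Compute 8 + w.
Ordinal + is associative but NOT commutative; for finite n>0, n + w = w but w + n stays w+n.
Any finite left addend is absorbed by w on the right: 8 + w = w.
Result = w

w


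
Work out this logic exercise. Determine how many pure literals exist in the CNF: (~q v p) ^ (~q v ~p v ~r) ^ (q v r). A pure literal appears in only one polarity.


Check each variable for pure literal status:
p: mixed (not pure)
q: mixed (not pure)
r: mixed (not pure)
Pure literal count = 0

0


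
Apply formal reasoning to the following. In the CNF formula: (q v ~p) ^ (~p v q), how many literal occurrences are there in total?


Counting literals in each clause:
Clause 1: 2 literal(s)
Clause 2: 2 literal(s)
Total = 4

4


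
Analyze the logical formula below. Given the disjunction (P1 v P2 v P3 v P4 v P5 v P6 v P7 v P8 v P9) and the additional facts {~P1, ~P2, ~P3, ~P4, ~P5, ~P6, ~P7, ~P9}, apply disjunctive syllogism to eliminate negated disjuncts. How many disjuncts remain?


Original disjuncts (9): P1, P2, P3, P4, P5, P6, P7, P8, P9
Negated (eliminate): ~P1, ~P2, ~P3, ~P4, ~P5, ~P6, ~P7, ~P9
Remaining disjuncts: P8
Count = 9 - 8 = 1

1


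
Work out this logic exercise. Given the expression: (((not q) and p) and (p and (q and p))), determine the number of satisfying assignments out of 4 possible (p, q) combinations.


Check all 4 assignments:
p=0, q=0: 0
p=0, q=1: 0
p=1, q=0: 0
p=1, q=1: 0
Count of True = 0

0


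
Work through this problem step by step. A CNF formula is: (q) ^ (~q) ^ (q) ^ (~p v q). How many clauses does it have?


A CNF formula is a conjunction of clauses.
Clauses are separated by ^.
Counting the conjuncts: 4 clauses.

4


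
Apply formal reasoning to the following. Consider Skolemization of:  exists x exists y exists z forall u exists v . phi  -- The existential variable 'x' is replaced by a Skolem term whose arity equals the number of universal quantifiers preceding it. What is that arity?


Quantifier prefix: exists x exists y exists z forall u exists v
'x' is existentially quantified at position 1.
No universal quantifiers precede it.
Skolem function arity = 0 (a Skolem constant)

0


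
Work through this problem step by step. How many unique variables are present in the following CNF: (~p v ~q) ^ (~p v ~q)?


Identify each variable that appears in the formula.
Variables found: p, q
Count = 2

2


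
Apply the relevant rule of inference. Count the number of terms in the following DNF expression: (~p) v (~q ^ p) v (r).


A DNF formula is a disjunction of terms (conjunctions).
Terms are separated by v.
Counting the disjuncts: 3 terms.

3


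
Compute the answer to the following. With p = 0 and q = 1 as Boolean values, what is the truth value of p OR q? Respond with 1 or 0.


p = 0, q = 1
Operation: p OR q
Evaluate: 0 OR 1 = 1

1


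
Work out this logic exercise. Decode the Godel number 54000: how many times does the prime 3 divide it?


Factorize 54000 by dividing by 3 repeatedly.
Division steps: 3 divides 54000 exactly 3 time(s).
Exponent of 3 = 3

3


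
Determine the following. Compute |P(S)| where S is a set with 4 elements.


The power set of a set with n elements has 2^n elements.
|P(S)| = 2^4 = 16

16


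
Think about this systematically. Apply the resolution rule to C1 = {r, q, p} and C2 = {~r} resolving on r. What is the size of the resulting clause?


Remove r from C1 and ~r from C2.
C1 remainder: {q, p}
C2 remainder: {}
Union (resolvent): {p, q}
Resolvent has 2 literal(s).

2


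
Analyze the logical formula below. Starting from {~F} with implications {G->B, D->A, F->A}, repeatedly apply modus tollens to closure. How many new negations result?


Initial negated facts: {~F}
Apply modus tollens to closure:
  (no implication fires)
Final negated: {~F}
New negations: {(none)}
Count = 0

0


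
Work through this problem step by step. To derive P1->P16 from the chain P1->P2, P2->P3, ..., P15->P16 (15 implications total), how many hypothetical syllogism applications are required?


With 15 implications in a chain connecting 16 propositions:
P1->P2, P2->P3, ..., P15->P16
Steps needed = (number of implications) - 1 = 15 - 1 = 14

14


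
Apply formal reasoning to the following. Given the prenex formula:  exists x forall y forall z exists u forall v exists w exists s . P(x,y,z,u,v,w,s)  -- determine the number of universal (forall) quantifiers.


Quantifier prefix: exists x forall y forall z exists u forall v exists w exists s
Mark each quantifier type:
  E U U E U E E
Universal count = 3, Existential count = 4
Asked for universal (forall) quantifiers: 3

3


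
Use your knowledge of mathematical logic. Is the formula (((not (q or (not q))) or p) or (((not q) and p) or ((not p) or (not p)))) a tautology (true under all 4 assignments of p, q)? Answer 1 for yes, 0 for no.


Check all 4 assignments:
p=0, q=0: 1
p=0, q=1: 1
p=1, q=0: 1
p=1, q=1: 1
Satisfying count = 4/4.
Tautology iff count = 4: yes.

1


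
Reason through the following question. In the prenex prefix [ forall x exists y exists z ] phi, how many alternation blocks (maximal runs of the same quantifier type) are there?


Quantifier-type sequence: A E E  (A=forall, E=exists)
Group into maximal same-type runs:
  Ax1 | Ex2
Number of blocks = 2

2


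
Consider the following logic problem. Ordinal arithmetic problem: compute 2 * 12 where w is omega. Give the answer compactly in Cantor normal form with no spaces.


Compute 2 * 12.
Ordinal * is associative and left-distributive over +, but NOT commutative; for finite n>1, n*w = w but w*n stays w*n.
Both finite; ordinal * agrees with natural *: 2 * 12 = 24.
Result = 24

24


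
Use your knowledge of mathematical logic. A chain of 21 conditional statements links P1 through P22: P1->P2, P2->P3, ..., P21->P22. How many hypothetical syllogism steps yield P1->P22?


With 21 implications in a chain connecting 22 propositions:
P1->P2, P2->P3, ..., P21->P22
Steps needed = (number of implications) - 1 = 21 - 1 = 20

20


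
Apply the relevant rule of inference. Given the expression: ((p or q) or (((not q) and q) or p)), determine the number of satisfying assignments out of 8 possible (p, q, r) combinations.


Check all 8 assignments:
p=0, q=0, r=0: 0
p=0, q=0, r=1: 0
p=0, q=1, r=0: 1
p=0, q=1, r=1: 1
p=1, q=0, r=0: 1
p=1, q=0, r=1: 1
p=1, q=1, r=0: 1
p=1, q=1, r=1: 1
Count of True = 6

6


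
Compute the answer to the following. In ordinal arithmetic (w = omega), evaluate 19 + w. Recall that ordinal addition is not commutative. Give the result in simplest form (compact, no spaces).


Compute 19 + w.
Ordinal + is associative but NOT commutative; for finite n>0, n + w = w but w + n stays w+n.
Any finite left addend is absorbed by w on the right: 19 + w = w.
Result = w

w


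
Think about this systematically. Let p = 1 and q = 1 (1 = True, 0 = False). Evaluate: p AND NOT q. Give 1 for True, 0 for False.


p = 1, q = 1
Operation: p AND NOT q
Evaluate: 1 AND NOT 1 = 0

0


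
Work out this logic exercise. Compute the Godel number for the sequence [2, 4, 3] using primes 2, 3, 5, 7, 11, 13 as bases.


Encode each element as an exponent of the corresponding prime:
  2^2 = 4
  3^4 = 81
  5^3 = 125
Product = 4 * 81 * 125 = 40500

40500


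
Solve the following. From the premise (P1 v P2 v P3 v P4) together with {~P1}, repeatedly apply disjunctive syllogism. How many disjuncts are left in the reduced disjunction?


Original disjuncts (4): P1, P2, P3, P4
Negated (eliminate): ~P1
Remaining disjuncts: P2, P3, P4
Count = 4 - 1 = 3

3


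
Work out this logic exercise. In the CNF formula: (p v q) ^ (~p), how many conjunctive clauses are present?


A CNF formula is a conjunction of clauses.
Clauses are separated by ^.
Counting the conjuncts: 2 clauses.

2


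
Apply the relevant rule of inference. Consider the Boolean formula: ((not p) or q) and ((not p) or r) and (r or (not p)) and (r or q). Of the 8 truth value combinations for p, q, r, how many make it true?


Evaluate all 8 assignments for p, q, r:
p=0, q=0, r=0: 0
p=0, q=0, r=1: 1
p=0, q=1, r=0: 1
p=0, q=1, r=1: 1
p=1, q=0, r=0: 0
p=1, q=0, r=1: 0
p=1, q=1, r=0: 0
p=1, q=1, r=1: 1
Satisfying count = 4

4


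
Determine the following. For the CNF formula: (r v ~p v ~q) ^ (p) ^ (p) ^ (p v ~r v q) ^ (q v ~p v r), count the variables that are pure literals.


Check each variable for pure literal status:
p: mixed (not pure)
q: mixed (not pure)
r: mixed (not pure)
Pure literal count = 0

0


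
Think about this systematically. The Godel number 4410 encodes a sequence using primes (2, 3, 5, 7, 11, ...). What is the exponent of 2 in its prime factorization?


Factorize 4410 by dividing by 2 repeatedly.
Division steps: 2 divides 4410 exactly 1 time(s).
Exponent of 2 = 1

1


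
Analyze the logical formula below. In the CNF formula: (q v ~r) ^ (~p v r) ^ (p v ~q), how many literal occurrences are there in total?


Counting literals in each clause:
Clause 1: 2 literal(s)
Clause 2: 2 literal(s)
Clause 3: 2 literal(s)
Total = 6

6


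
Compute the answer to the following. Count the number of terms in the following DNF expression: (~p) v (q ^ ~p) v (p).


A DNF formula is a disjunction of terms (conjunctions).
Terms are separated by v.
Counting the disjuncts: 3 terms.

3


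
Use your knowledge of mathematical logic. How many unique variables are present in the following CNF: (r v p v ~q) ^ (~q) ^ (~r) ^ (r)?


Identify each variable that appears in the formula.
Variables found: p, q, r
Count = 3

3


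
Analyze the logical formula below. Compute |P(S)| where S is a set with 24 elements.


The power set of a set with n elements has 2^n elements.
|P(S)| = 2^24 = 16777216

16777216


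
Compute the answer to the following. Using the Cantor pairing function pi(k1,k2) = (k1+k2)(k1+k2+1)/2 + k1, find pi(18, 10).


k1 + k2 = 28
(k1+k2)(k1+k2+1)/2 = 28 * 29 / 2 = 406
pi = 406 + 18 = 424

424


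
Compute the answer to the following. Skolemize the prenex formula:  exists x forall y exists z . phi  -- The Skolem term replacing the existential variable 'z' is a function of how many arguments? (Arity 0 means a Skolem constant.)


Quantifier prefix: exists x forall y exists z
'z' is existentially quantified at position 3.
Universal variables preceding it: y
Skolem function arity = 1

1


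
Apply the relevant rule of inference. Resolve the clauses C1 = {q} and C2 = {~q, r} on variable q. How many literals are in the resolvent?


Remove q from C1 and ~q from C2.
C1 remainder: {}
C2 remainder: {r}
Union (resolvent): {r}
Resolvent has 1 literal(s).

1


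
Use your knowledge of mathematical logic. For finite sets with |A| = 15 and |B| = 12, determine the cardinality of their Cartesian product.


The Cartesian product A x B contains all ordered pairs (a, b).
|A x B| = |A| * |B| = 15 * 12 = 180

180


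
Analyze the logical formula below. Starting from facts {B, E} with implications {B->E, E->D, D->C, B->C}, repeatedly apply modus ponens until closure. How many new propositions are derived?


Initial facts: {B, E}
Apply modus ponens to closure:
  E and E->D  =>  D
  D and D->C  =>  C
Final known: {B, C, D, E}
New propositions: {C, D}
Count = 2

2


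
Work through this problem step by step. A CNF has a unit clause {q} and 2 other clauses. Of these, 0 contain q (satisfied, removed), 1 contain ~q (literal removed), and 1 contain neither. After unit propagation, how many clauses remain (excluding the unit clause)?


Satisfied (removed): 0
Shortened (remain): 1
Unchanged (remain): 1
Remaining = 1 + 1 = 2

2


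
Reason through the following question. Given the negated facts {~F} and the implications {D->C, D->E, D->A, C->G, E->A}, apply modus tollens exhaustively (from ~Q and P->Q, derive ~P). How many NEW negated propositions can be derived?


Initial negated facts: {~F}
Apply modus tollens to closure:
  (no implication fires)
Final negated: {~F}
New negations: {(none)}
Count = 0

0


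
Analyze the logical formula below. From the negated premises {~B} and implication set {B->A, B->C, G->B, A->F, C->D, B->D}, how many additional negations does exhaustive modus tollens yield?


Initial negated facts: {~B}
Apply modus tollens to closure:
  ~B and G->B  =>  ~G
Final negated: {~B, ~G}
New negations: {~G}
Count = 1

1


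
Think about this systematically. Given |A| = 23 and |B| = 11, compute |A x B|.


The Cartesian product A x B contains all ordered pairs (a, b).
|A x B| = |A| * |B| = 23 * 11 = 253

253


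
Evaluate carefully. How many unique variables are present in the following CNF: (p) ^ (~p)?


Identify each variable that appears in the formula.
Variables found: p
Count = 1

1


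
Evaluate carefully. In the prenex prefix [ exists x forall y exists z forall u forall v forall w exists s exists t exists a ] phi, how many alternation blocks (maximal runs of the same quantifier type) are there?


Quantifier-type sequence: E A E A A A E E E  (A=forall, E=exists)
Group into maximal same-type runs:
  Ex1 | Ax1 | Ex1 | Ax3 | Ex3
Number of blocks = 5

5


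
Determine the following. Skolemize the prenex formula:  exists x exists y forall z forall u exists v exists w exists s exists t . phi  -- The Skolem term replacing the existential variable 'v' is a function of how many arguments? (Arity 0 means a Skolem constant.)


Quantifier prefix: exists x exists y forall z forall u exists v exists w exists s exists t
'v' is existentially quantified at position 5.
Universal variables preceding it: z, u
Skolem function arity = 2

2


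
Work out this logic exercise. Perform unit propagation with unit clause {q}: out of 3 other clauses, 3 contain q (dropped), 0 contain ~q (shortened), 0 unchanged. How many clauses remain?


Satisfied (removed): 3
Shortened (remain): 0
Unchanged (remain): 0
Remaining = 0 + 0 = 0

0


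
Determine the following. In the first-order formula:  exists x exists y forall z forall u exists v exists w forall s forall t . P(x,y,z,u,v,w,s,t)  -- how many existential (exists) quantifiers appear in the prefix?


Quantifier prefix: exists x exists y forall z forall u exists v exists w forall s forall t
Mark each quantifier type:
  E E U U E E U U
Universal count = 4, Existential count = 4
Asked for existential (exists) quantifiers: 4

4


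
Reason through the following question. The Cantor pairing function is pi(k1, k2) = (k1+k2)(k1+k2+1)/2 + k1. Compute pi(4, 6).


k1 + k2 = 10
(k1+k2)(k1+k2+1)/2 = 10 * 11 / 2 = 55
pi = 55 + 4 = 59

59


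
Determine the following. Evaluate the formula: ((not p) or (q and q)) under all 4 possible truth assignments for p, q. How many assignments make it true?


Check all 4 assignments:
p=0, q=0: 1
p=0, q=1: 1
p=1, q=0: 0
p=1, q=1: 1
Count of True = 3

3


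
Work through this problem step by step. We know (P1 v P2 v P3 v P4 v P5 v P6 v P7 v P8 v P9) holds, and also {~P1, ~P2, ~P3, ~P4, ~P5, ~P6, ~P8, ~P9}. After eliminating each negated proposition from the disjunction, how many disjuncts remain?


Original disjuncts (9): P1, P2, P3, P4, P5, P6, P7, P8, P9
Negated (eliminate): ~P1, ~P2, ~P3, ~P4, ~P5, ~P6, ~P8, ~P9
Remaining disjuncts: P7
Count = 9 - 8 = 1

1


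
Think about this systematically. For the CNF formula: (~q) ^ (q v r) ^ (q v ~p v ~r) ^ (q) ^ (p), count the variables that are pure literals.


Check each variable for pure literal status:
p: mixed (not pure)
q: mixed (not pure)
r: mixed (not pure)
Pure literal count = 0

0


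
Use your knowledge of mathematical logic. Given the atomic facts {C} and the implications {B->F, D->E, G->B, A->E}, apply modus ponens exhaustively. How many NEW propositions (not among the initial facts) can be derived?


Initial facts: {C}
Apply modus ponens to closure:
  (no implication fires)
Final known: {C}
New propositions: {(none)}
Count = 0

0


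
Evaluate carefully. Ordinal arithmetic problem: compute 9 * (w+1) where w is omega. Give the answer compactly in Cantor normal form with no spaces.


Compute 9 * (w+1).
Ordinal * is associative and left-distributive over +, but NOT commutative; for finite n>1, n*w = w but w*n stays w*n.
By left-distributivity: 9 * (w+1) = 9*w + 9*1 = w + 9 = w+9.
Result = w+9

w+9


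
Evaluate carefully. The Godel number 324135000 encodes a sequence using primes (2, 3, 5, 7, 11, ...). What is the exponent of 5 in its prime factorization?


Factorize 324135000 by dividing by 5 repeatedly.
Division steps: 5 divides 324135000 exactly 4 time(s).
Exponent of 5 = 4

4


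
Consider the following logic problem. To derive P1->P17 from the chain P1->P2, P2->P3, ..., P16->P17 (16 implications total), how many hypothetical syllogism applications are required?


With 16 implications in a chain connecting 17 propositions:
P1->P2, P2->P3, ..., P16->P17
Steps needed = (number of implications) - 1 = 16 - 1 = 15

15


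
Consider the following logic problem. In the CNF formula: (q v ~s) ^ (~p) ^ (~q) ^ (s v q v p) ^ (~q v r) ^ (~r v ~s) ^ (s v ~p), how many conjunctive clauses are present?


A CNF formula is a conjunction of clauses.
Clauses are separated by ^.
Counting the conjuncts: 7 clauses.

7


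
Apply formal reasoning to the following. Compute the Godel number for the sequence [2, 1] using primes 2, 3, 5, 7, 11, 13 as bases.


Encode each element as an exponent of the corresponding prime:
  2^2 = 4
  3^1 = 3
Product = 4 * 3 = 12

12


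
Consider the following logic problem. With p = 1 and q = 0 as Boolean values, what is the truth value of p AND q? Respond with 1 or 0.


p = 1, q = 0
Operation: p AND q
Evaluate: 1 AND 0 = 0

0


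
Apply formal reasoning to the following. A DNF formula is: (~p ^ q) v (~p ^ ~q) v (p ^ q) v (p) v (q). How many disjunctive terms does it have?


A DNF formula is a disjunction of terms (conjunctions).
Terms are separated by v.
Counting the disjuncts: 5 terms.

5


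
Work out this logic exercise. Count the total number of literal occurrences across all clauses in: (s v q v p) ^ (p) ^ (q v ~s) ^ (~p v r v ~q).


Counting literals in each clause:
Clause 1: 3 literal(s)
Clause 2: 1 literal(s)
Clause 3: 2 literal(s)
Clause 4: 3 literal(s)
Total = 9

9


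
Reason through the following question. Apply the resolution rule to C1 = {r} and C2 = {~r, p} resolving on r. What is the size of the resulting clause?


Remove r from C1 and ~r from C2.
C1 remainder: {}
C2 remainder: {p}
Union (resolvent): {p}
Resolvent has 1 literal(s).

1


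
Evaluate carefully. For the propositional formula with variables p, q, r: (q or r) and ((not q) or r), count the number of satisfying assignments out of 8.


Evaluate all 8 assignments for p, q, r:
p=0, q=0, r=0: 0
p=0, q=0, r=1: 1
p=0, q=1, r=0: 0
p=0, q=1, r=1: 1
p=1, q=0, r=0: 0
p=1, q=0, r=1: 1
p=1, q=1, r=0: 0
p=1, q=1, r=1: 1
Satisfying count = 4

4


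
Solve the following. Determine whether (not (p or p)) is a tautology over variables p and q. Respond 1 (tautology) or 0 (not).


Check all 4 assignments:
p=0, q=0: 1
p=0, q=1: 1
p=1, q=0: 0
p=1, q=1: 0
Satisfying count = 2/4.
Tautology iff count = 4: no.

0


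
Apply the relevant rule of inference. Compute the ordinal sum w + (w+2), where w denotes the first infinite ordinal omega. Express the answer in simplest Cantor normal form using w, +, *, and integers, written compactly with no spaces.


Compute w + (w+2).
Ordinal + is associative but NOT commutative; for finite n>0, n + w = w but w + n stays w+n.
w + (w+2) = (w+w) + 2 = w*2+2.
Result = w*2+2

w*2+2


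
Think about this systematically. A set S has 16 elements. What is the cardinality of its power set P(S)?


The power set of a set with n elements has 2^n elements.
|P(S)| = 2^16 = 65536

65536


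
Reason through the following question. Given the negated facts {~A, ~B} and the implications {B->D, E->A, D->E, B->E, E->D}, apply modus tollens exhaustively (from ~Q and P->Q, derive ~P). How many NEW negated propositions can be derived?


Initial negated facts: {~A, ~B}
Apply modus tollens to closure:
  ~A and E->A  =>  ~E
  ~E and D->E  =>  ~D
Final negated: {~A, ~B, ~D, ~E}
New negations: {~D, ~E}
Count = 2

2


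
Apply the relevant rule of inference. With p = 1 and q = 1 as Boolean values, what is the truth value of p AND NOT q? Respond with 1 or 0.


p = 1, q = 1
Operation: p AND NOT q
Evaluate: 1 AND NOT 1 = 0

0


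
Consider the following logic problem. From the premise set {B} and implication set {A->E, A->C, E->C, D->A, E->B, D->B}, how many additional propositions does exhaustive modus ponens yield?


Initial facts: {B}
Apply modus ponens to closure:
  (no implication fires)
Final known: {B}
New propositions: {(none)}
Count = 0

0


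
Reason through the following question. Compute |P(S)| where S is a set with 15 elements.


The power set of a set with n elements has 2^n elements.
|P(S)| = 2^15 = 32768

32768


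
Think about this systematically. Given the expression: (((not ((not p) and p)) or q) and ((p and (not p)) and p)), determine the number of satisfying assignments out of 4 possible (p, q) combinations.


Check all 4 assignments:
p=0, q=0: 0
p=0, q=1: 0
p=1, q=0: 0
p=1, q=1: 0
Count of True = 0

0


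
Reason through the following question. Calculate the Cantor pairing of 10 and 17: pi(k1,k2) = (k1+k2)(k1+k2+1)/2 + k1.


k1 + k2 = 27
(k1+k2)(k1+k2+1)/2 = 27 * 28 / 2 = 378
pi = 378 + 10 = 388

388


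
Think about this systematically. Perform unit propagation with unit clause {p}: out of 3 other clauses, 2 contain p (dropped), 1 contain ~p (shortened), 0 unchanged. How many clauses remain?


Satisfied (removed): 2
Shortened (remain): 1
Unchanged (remain): 0
Remaining = 1 + 0 = 1

1


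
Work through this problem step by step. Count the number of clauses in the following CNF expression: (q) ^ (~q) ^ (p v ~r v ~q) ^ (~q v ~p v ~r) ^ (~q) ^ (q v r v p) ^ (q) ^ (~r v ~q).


A CNF formula is a conjunction of clauses.
Clauses are separated by ^.
Counting the conjuncts: 8 clauses.

8


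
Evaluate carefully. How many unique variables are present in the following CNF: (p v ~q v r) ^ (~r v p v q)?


Identify each variable that appears in the formula.
Variables found: p, q, r
Count = 3

3


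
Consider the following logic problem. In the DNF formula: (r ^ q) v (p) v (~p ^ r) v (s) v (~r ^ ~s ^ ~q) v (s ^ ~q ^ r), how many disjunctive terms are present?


A DNF formula is a disjunction of terms (conjunctions).
Terms are separated by v.
Counting the disjuncts: 6 terms.

6


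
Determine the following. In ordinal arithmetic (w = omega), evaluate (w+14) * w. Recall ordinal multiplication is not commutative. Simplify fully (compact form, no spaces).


Compute (w+14) * w.
Ordinal * is associative and left-distributive over +, but NOT commutative; for finite n>1, n*w = w but w*n stays w*n.
(w+14) * w = sup{(w+14)*k : k<w} = sup{w*k+14} = w^2 (the +14 tail is absorbed in the limit).
Result = w^2

w^2


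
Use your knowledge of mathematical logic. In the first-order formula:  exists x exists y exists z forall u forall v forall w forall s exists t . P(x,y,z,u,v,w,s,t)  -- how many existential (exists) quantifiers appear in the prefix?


Quantifier prefix: exists x exists y exists z forall u forall v forall w forall s exists t
Mark each quantifier type:
  E E E U U U U E
Universal count = 4, Existential count = 4
Asked for existential (exists) quantifiers: 4

4


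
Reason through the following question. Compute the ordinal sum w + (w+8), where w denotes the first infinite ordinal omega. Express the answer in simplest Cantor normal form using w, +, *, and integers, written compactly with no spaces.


Compute w + (w+8).
Ordinal + is associative but NOT commutative; for finite n>0, n + w = w but w + n stays w+n.
w + (w+8) = (w+w) + 8 = w*2+8.
Result = w*2+8

w*2+8


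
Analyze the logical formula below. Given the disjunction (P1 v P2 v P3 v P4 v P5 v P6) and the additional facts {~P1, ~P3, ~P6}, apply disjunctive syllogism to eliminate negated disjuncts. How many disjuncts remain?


Original disjuncts (6): P1, P2, P3, P4, P5, P6
Negated (eliminate): ~P1, ~P3, ~P6
Remaining disjuncts: P2, P4, P5
Count = 6 - 3 = 3

3


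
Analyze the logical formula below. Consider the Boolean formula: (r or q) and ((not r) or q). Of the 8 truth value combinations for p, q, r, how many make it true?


Evaluate all 8 assignments for p, q, r:
p=0, q=0, r=0: 0
p=0, q=0, r=1: 0
p=0, q=1, r=0: 1
p=0, q=1, r=1: 1
p=1, q=0, r=0: 0
p=1, q=0, r=1: 0
p=1, q=1, r=0: 1
p=1, q=1, r=1: 1
Satisfying count = 4

4


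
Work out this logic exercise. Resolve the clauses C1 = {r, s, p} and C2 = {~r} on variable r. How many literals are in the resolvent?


Remove r from C1 and ~r from C2.
C1 remainder: {s, p}
C2 remainder: {}
Union (resolvent): {p, s}
Resolvent has 2 literal(s).

2


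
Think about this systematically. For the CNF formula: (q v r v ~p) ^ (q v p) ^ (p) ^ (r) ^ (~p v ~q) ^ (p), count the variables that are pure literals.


Check each variable for pure literal status:
p: mixed (not pure)
q: mixed (not pure)
r: pure positive
Pure literal count = 1

1


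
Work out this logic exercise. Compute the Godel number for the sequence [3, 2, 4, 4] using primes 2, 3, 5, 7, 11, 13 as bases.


Encode each element as an exponent of the corresponding prime:
  2^3 = 8
  3^2 = 9
  5^4 = 625
  7^4 = 2401
Product = 8 * 9 * 625 * 2401 = 108045000

108045000


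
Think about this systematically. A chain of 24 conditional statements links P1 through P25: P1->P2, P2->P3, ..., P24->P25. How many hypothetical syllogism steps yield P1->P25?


With 24 implications in a chain connecting 25 propositions:
P1->P2, P2->P3, ..., P24->P25
Steps needed = (number of implications) - 1 = 24 - 1 = 23

23


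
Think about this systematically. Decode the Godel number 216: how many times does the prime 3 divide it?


Factorize 216 by dividing by 3 repeatedly.
Division steps: 3 divides 216 exactly 3 time(s).
Exponent of 3 = 3

3


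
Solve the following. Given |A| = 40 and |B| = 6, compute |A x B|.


The Cartesian product A x B contains all ordered pairs (a, b).
|A x B| = |A| * |B| = 40 * 6 = 240

240


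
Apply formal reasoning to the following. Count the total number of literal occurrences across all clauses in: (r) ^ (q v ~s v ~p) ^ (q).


Counting literals in each clause:
Clause 1: 1 literal(s)
Clause 2: 3 literal(s)
Clause 3: 1 literal(s)
Total = 5

5


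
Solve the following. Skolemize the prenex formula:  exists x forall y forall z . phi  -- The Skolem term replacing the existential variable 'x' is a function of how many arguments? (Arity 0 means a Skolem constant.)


Quantifier prefix: exists x forall y forall z
'x' is existentially quantified at position 1.
No universal quantifiers precede it.
Skolem function arity = 0 (a Skolem constant)

0


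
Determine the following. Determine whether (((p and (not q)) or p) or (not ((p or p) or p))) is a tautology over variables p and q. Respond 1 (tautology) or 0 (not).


Check all 4 assignments:
p=0, q=0: 1
p=0, q=1: 1
p=1, q=0: 1
p=1, q=1: 1
Satisfying count = 4/4.
Tautology iff count = 4: yes.

1


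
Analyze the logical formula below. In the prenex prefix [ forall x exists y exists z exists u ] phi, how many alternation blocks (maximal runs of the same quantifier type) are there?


Quantifier-type sequence: A E E E  (A=forall, E=exists)
Group into maximal same-type runs:
  Ax1 | Ex3
Number of blocks = 2

2


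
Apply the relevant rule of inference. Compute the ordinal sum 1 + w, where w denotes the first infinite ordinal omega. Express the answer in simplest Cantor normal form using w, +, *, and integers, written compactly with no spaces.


Compute 1 + w.
Ordinal + is associative but NOT commutative; for finite n>0, n + w = w but w + n stays w+n.
Any finite left addend is absorbed by w on the right: 1 + w = w.
Result = w

w


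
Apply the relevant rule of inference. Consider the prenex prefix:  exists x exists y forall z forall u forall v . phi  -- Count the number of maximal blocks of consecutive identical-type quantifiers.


Quantifier-type sequence: E E A A A  (A=forall, E=exists)
Group into maximal same-type runs:
  Ex2 | Ax3
Number of blocks = 2

2


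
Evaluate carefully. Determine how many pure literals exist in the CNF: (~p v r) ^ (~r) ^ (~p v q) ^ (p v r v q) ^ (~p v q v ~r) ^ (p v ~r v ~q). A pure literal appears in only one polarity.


Check each variable for pure literal status:
p: mixed (not pure)
q: mixed (not pure)
r: mixed (not pure)
Pure literal count = 0

0


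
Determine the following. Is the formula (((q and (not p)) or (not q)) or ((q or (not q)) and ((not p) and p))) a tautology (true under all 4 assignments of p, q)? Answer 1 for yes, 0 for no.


Check all 4 assignments:
p=0, q=0: 1
p=0, q=1: 1
p=1, q=0: 1
p=1, q=1: 0
Satisfying count = 3/4.
Tautology iff count = 4: no.

0


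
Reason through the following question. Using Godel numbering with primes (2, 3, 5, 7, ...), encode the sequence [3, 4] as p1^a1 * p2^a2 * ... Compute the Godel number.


Encode each element as an exponent of the corresponding prime:
  2^3 = 8
  3^4 = 81
Product = 8 * 81 = 648

648


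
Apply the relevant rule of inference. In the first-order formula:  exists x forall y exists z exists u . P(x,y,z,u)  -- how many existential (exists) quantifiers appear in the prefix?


Quantifier prefix: exists x forall y exists z exists u
Mark each quantifier type:
  E U E E
Universal count = 1, Existential count = 3
Asked for existential (exists) quantifiers: 3

3


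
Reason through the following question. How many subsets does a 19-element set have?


The power set of a set with n elements has 2^n elements.
|P(S)| = 2^19 = 524288

524288


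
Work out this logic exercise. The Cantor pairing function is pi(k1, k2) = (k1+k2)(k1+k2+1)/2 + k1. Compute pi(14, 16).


k1 + k2 = 30
(k1+k2)(k1+k2+1)/2 = 30 * 31 / 2 = 465
pi = 465 + 14 = 479

479


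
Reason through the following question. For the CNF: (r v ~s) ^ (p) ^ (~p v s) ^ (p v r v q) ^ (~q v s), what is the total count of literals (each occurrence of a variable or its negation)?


Counting literals in each clause:
Clause 1: 2 literal(s)
Clause 2: 1 literal(s)
Clause 3: 2 literal(s)
Clause 4: 3 literal(s)
Clause 5: 2 literal(s)
Total = 10

10


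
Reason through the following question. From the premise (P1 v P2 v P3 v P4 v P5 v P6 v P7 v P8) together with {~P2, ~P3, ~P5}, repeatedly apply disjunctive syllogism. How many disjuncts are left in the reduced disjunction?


Original disjuncts (8): P1, P2, P3, P4, P5, P6, P7, P8
Negated (eliminate): ~P2, ~P3, ~P5
Remaining disjuncts: P1, P4, P6, P7, P8
Count = 8 - 3 = 5

5


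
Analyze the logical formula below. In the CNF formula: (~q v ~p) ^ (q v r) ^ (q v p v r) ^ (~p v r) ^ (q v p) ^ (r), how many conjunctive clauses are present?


A CNF formula is a conjunction of clauses.
Clauses are separated by ^.
Counting the conjuncts: 6 clauses.

6


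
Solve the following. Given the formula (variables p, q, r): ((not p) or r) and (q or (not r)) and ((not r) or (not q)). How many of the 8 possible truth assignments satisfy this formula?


Evaluate all 8 assignments for p, q, r:
p=0, q=0, r=0: 1
p=0, q=0, r=1: 0
p=0, q=1, r=0: 1
p=0, q=1, r=1: 0
p=1, q=0, r=0: 0
p=1, q=0, r=1: 0
p=1, q=1, r=0: 0
p=1, q=1, r=1: 0
Satisfying count = 2

2


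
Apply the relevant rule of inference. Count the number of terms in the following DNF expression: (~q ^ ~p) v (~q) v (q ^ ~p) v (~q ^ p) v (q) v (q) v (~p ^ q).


A DNF formula is a disjunction of terms (conjunctions).
Terms are separated by v.
Counting the disjuncts: 7 terms.

7


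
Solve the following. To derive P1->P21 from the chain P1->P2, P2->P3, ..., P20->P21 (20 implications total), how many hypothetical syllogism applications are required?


With 20 implications in a chain connecting 21 propositions:
P1->P2, P2->P3, ..., P20->P21
Steps needed = (number of implications) - 1 = 20 - 1 = 19

19


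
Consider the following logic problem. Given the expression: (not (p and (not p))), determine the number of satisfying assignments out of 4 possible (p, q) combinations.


Check all 4 assignments:
p=0, q=0: 1
p=0, q=1: 1
p=1, q=0: 1
p=1, q=1: 1
Count of True = 4

4


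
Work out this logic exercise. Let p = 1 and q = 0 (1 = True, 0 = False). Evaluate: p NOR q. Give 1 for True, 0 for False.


p = 1, q = 0
Operation: p NOR q
Evaluate: 1 NOR 0 = 0

0


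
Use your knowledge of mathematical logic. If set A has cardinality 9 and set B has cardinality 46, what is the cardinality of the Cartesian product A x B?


The Cartesian product A x B contains all ordered pairs (a, b).
|A x B| = |A| * |B| = 9 * 46 = 414

414


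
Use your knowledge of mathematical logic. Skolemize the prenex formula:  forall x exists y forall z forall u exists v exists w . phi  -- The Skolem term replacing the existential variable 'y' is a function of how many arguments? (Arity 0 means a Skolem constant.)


Quantifier prefix: forall x exists y forall z forall u exists v exists w
'y' is existentially quantified at position 2.
Universal variables preceding it: x
Skolem function arity = 1

1


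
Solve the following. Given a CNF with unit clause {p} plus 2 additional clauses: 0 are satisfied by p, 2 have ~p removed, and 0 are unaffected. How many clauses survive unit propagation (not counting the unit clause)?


Satisfied (removed): 0
Shortened (remain): 2
Unchanged (remain): 0
Remaining = 2 + 0 = 2

2


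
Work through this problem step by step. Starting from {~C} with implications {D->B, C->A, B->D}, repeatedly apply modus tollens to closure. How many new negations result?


Initial negated facts: {~C}
Apply modus tollens to closure:
  (no implication fires)
Final negated: {~C}
New negations: {(none)}
Count = 0

0


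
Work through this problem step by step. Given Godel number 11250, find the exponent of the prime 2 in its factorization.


Factorize 11250 by dividing by 2 repeatedly.
Division steps: 2 divides 11250 exactly 1 time(s).
Exponent of 2 = 1

1


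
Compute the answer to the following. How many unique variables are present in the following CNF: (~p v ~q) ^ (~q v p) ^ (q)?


Identify each variable that appears in the formula.
Variables found: p, q
Count = 2

2


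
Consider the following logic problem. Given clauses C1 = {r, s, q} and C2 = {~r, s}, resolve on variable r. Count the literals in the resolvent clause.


Remove r from C1 and ~r from C2.
C1 remainder: {s, q}
C2 remainder: {s}
Union (resolvent): {q, s}
Resolvent has 2 literal(s).

2


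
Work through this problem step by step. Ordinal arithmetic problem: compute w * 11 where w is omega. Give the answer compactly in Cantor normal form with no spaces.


Compute w * 11.
Ordinal * is associative and left-distributive over +, but NOT commutative; for finite n>1, n*w = w but w*n stays w*n.
w * 11 means 11 copies of w concatenated: w*11.
Result = w*11

w*11


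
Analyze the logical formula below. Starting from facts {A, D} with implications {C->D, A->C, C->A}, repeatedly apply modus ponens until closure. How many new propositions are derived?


Initial facts: {A, D}
Apply modus ponens to closure:
  A and A->C  =>  C
Final known: {A, C, D}
New propositions: {C}
Count = 1

1


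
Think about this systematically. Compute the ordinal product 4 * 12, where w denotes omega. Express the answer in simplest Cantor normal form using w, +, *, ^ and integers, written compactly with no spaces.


Compute 4 * 12.
Ordinal * is associative and left-distributive over +, but NOT commutative; for finite n>1, n*w = w but w*n stays w*n.
Both finite; ordinal * agrees with natural *: 4 * 12 = 48.
Result = 48

48


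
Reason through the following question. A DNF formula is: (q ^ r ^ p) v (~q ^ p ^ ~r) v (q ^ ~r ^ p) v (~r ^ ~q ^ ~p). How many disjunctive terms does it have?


A DNF formula is a disjunction of terms (conjunctions).
Terms are separated by v.
Counting the disjuncts: 4 terms.

4


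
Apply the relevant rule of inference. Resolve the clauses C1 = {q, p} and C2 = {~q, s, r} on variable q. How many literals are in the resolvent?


Remove q from C1 and ~q from C2.
C1 remainder: {p}
C2 remainder: {s, r}
Union (resolvent): {p, r, s}
Resolvent has 3 literal(s).

3


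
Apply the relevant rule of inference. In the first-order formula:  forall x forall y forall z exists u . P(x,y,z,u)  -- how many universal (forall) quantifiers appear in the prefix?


Quantifier prefix: forall x forall y forall z exists u
Mark each quantifier type:
  U U U E
Universal count = 3, Existential count = 1
Asked for universal (forall) quantifiers: 3

3


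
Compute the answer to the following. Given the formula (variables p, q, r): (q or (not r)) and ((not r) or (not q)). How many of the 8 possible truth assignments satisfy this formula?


Evaluate all 8 assignments for p, q, r:
p=0, q=0, r=0: 1
p=0, q=0, r=1: 0
p=0, q=1, r=0: 1
p=0, q=1, r=1: 0
p=1, q=0, r=0: 1
p=1, q=0, r=1: 0
p=1, q=1, r=0: 1
p=1, q=1, r=1: 0
Satisfying count = 4

4


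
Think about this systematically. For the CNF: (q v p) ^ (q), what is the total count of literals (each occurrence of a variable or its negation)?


Counting literals in each clause:
Clause 1: 2 literal(s)
Clause 2: 1 literal(s)
Total = 3

3


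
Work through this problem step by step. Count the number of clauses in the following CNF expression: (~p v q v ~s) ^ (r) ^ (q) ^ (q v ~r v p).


A CNF formula is a conjunction of clauses.
Clauses are separated by ^.
Counting the conjuncts: 4 clauses.

4


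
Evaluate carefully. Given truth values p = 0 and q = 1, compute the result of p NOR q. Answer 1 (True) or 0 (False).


p = 0, q = 1
Operation: p NOR q
Evaluate: 0 NOR 1 = 0

0


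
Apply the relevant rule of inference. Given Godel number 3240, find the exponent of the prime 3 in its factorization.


Factorize 3240 by dividing by 3 repeatedly.
Division steps: 3 divides 3240 exactly 4 time(s).
Exponent of 3 = 4

4
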